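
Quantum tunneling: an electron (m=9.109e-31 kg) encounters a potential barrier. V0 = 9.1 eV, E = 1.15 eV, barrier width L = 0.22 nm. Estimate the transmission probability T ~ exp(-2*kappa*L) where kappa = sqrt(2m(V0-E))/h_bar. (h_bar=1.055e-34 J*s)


V0 - E = 7.95 eV = 1.2736e-18 J
kappa = sqrt(2 * m * (V0-E)) / h_bar
= sqrt(2 * 9.109e-31 * 1.2736e-18) / 1.055e-34
= 1.4438e+10 /m
2*kappa*L = 2 * 1.4438e+10 * 0.22e-9
= 6.3528
T = exp(-6.3528) = 1.741858e-03

1.741858e-03


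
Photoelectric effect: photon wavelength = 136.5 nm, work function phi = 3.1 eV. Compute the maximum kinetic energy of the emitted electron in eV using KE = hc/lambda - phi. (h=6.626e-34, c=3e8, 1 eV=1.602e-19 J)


E_photon = hc / lambda
= (6.626e-34)(3e8) / (136.5e-9)
= 1.4563e-18 J
= 9.0903 eV
KE = E_photon - phi
= 9.0903 - 3.1
= 5.9903 eV

5.9903


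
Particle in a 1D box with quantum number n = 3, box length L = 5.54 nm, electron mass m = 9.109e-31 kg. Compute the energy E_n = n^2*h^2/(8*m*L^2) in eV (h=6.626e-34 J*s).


E = n^2 * h^2 / (8 * m * L^2)
= 3^2 * (6.626e-34)^2 / (8 * 9.109e-31 * (5.54e-9)^2)
= 9 * 4.3904e-67 / (8 * 9.109e-31 * 3.0692e-17)
= 1.7667e-20 J
= 0.1103 eV

0.1103


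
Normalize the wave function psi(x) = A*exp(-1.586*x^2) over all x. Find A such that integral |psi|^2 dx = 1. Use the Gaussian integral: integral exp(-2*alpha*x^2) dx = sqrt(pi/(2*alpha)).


integral |psi|^2 dx = A^2 * sqrt(pi/(2*alpha)) = 1
A^2 = sqrt(2*alpha/pi)
= sqrt(2 * 1.586 / pi)
= 1.004828
A = sqrt(1.004828)
= 1.0024

1.0024


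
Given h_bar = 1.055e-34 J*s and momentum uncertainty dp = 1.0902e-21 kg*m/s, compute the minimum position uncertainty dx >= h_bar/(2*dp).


dx = h_bar / (2 * dp)
= 1.055e-34 / (2 * 1.0902e-21)
= 1.055e-34 / 2.1804e-21
= 4.8386e-14 m

4.8386e-14


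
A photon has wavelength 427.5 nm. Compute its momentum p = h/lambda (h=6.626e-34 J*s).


p = h / lambda
= 6.626e-34 / (427.5e-9)
= 6.626e-34 / 4.2750e-07
= 1.5499e-27 kg*m/s

1.5499e-27


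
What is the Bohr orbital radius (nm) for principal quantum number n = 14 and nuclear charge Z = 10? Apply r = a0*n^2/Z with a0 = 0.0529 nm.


r = a0 * n^2 / Z
= 0.0529 * 14^2 / 10
= 0.0529 * 196 / 10
= 1.0368 nm

1.0368


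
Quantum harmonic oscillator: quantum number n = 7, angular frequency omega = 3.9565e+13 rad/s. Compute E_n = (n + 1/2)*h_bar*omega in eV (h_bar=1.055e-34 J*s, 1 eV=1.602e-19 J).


E = (n + 1/2) * h_bar * omega
= (7 + 0.5) * 1.055e-34 * 3.9565e+13
= 7.5 * 4.1741e-21
= 3.1306e-20 J
= 0.1954 eV

0.1954


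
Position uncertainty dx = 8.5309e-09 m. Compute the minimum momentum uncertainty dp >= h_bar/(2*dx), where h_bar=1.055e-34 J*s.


dp = h_bar / (2 * dx)
= 1.055e-34 / (2 * 8.5309e-09)
= 1.055e-34 / 1.7062e-08
= 6.1834e-27 kg*m/s

6.1834e-27


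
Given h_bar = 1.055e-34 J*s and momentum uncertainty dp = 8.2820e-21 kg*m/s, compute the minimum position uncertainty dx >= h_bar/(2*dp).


dx = h_bar / (2 * dp)
= 1.055e-34 / (2 * 8.2820e-21)
= 1.055e-34 / 1.6564e-20
= 6.3692e-15 m

6.3692e-15


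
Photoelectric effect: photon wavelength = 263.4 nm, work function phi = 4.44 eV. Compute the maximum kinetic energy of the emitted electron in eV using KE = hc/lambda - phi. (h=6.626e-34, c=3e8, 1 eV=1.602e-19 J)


E_photon = hc / lambda
= (6.626e-34)(3e8) / (263.4e-9)
= 7.5467e-19 J
= 4.7108 eV
KE = E_photon - phi
= 4.7108 - 4.44
= 0.2708 eV

0.2708


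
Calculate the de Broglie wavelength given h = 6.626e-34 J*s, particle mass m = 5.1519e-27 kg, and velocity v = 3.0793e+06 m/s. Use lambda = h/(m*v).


lambda = h / (m * v)
= 6.626e-34 / (5.1519e-27 * 3.0793e+06)
= 6.626e-34 / 1.5864e-20
= 4.1767e-14 m

4.1767e-14


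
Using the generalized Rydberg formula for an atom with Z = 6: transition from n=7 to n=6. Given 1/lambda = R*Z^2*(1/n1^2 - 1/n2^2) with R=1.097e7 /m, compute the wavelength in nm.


1/lambda = R * Z^2 * (1/n1^2 - 1/n2^2)
= 1.097e7 * 6^2 * (1/6^2 - 1/7^2)
= 1.097e7 * 36 * (0.027778 - 0.020408)
= 2.9104e+06 /m
lambda = 1 / 2.9104e+06
= 343.5944 nm

343.5944


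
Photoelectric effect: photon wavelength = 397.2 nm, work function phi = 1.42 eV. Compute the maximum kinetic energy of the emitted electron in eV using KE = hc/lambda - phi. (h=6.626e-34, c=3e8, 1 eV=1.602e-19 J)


E_photon = hc / lambda
= (6.626e-34)(3e8) / (397.2e-9)
= 5.0045e-19 J
= 3.1239 eV
KE = E_photon - phi
= 3.1239 - 1.42
= 1.7039 eV

1.7039


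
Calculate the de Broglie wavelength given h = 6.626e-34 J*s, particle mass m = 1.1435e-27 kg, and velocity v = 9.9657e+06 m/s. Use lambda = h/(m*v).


lambda = h / (m * v)
= 6.626e-34 / (1.1435e-27 * 9.9657e+06)
= 6.626e-34 / 1.1396e-20
= 5.8144e-14 m

5.8144e-14


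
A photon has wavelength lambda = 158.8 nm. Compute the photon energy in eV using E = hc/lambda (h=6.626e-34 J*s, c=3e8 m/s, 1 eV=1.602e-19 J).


E = hc / lambda
= (6.626e-34)(3e8) / (158.8e-9)
= 1.9878e-25 / 1.5880e-07
= 1.2518e-18 J
Converting to eV: 1.2518e-18 / 1.602e-19
= 7.8138 eV

7.8138


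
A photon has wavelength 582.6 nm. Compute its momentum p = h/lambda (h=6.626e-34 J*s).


p = h / lambda
= 6.626e-34 / (582.6e-9)
= 6.626e-34 / 5.8260e-07
= 1.1373e-27 kg*m/s

1.1373e-27


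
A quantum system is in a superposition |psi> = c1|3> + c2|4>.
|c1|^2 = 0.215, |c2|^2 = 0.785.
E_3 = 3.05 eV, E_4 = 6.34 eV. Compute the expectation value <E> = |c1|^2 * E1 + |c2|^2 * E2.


<E> = |c1|^2 * E1 + |c2|^2 * E2
= 0.215 * 3.05 + 0.785 * 6.34
= 0.6557 + 4.9769
= 5.6326 eV

5.6326


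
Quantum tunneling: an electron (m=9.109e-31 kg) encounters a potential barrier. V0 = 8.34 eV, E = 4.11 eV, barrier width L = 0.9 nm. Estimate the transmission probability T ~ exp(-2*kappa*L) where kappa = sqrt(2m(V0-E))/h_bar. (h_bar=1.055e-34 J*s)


V0 - E = 4.23 eV = 6.7765e-19 J
kappa = sqrt(2 * m * (V0-E)) / h_bar
= sqrt(2 * 9.109e-31 * 6.7765e-19) / 1.055e-34
= 1.0532e+10 /m
2*kappa*L = 2 * 1.0532e+10 * 0.9e-9
= 18.9571
T = exp(-18.9571) = 5.848404e-09

5.848404e-09


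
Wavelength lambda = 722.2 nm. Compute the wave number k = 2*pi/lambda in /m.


k = 2 * pi / lambda
= 6.2832 / (722.2e-9)
= 6.2832 / 7.2220e-07
= 8.7001e+06 /m

8.7001e+06


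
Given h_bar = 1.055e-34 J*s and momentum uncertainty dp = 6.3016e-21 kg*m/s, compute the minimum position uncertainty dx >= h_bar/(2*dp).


dx = h_bar / (2 * dp)
= 1.055e-34 / (2 * 6.3016e-21)
= 1.055e-34 / 1.2603e-20
= 8.3709e-15 m

8.3709e-15


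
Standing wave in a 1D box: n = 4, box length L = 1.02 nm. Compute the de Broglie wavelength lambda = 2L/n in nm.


lambda = 2L / n
= 2 * 1.02 / 4
= 2.04 / 4
= 0.51 nm

0.51


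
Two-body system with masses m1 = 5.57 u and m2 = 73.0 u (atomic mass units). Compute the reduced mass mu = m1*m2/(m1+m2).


mu = m1 * m2 / (m1 + m2)
= 5.57 * 73.0 / (5.57 + 73.0)
= 406.61 / 78.57
= 5.1751 u

5.1751


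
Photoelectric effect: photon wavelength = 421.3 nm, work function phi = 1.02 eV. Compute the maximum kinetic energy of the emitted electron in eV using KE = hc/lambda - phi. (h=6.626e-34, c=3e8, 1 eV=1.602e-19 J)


E_photon = hc / lambda
= (6.626e-34)(3e8) / (421.3e-9)
= 4.7183e-19 J
= 2.9452 eV
KE = E_photon - phi
= 2.9452 - 1.02
= 1.9252 eV

1.9252


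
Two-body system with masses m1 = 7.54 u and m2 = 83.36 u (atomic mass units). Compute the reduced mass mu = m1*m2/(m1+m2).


mu = m1 * m2 / (m1 + m2)
= 7.54 * 83.36 / (7.54 + 83.36)
= 628.5344 / 90.9
= 6.9146 u

6.9146


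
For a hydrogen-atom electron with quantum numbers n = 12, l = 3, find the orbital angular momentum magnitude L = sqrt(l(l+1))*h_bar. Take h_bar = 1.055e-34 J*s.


L = sqrt(l*(l+1)) * h_bar
= sqrt(3 * 4) * 1.055e-34
= sqrt(12) * 1.055e-34
= 3.4641 * 1.055e-34
= 3.6546e-34 J*s

3.6546e-34


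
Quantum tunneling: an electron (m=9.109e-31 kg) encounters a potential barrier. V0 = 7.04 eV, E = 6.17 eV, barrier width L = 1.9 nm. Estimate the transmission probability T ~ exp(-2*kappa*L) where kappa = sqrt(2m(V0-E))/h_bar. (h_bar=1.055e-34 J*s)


V0 - E = 0.87 eV = 1.3937e-19 J
kappa = sqrt(2 * m * (V0-E)) / h_bar
= sqrt(2 * 9.109e-31 * 1.3937e-19) / 1.055e-34
= 4.7763e+09 /m
2*kappa*L = 2 * 4.7763e+09 * 1.9e-9
= 18.1498
T = exp(-18.1498) = 1.311090e-08

1.311090e-08


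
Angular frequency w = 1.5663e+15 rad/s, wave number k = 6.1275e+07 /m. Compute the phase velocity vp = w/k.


vp = w / k
= 1.5663e+15 / 6.1275e+07
= 2.5562e+07 m/s

2.5562e+07


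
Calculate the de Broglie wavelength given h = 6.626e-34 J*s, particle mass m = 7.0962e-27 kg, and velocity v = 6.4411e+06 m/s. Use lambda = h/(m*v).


lambda = h / (m * v)
= 6.626e-34 / (7.0962e-27 * 6.4411e+06)
= 6.626e-34 / 4.5707e-20
= 1.4497e-14 m

1.4497e-14


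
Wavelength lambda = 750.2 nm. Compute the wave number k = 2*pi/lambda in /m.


k = 2 * pi / lambda
= 6.2832 / (750.2e-9)
= 6.2832 / 7.5020e-07
= 8.3753e+06 /m

8.3753e+06


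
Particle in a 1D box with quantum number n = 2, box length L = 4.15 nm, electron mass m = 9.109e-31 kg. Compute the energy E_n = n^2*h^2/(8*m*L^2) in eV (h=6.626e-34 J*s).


E = n^2 * h^2 / (8 * m * L^2)
= 2^2 * (6.626e-34)^2 / (8 * 9.109e-31 * (4.15e-9)^2)
= 4 * 4.3904e-67 / (8 * 9.109e-31 * 1.7223e-17)
= 1.3993e-20 J
= 0.0873 eV

0.0873


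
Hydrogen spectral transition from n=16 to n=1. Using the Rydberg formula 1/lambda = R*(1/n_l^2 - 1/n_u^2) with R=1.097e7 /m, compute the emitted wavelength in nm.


1/lambda = R * (1/n_l^2 - 1/n_u^2)
= 1.097e7 * (1/1^2 - 1/16^2)
= 1.097e7 * (1.0 - 0.003906)
= 1.097e7 * 0.996094
= 1.0927e+07 /m
lambda = 1 / 1.0927e+07 = 91.5152 nm

91.5152


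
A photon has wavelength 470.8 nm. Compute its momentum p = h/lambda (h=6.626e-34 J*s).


p = h / lambda
= 6.626e-34 / (470.8e-9)
= 6.626e-34 / 4.7080e-07
= 1.4074e-27 kg*m/s

1.4074e-27


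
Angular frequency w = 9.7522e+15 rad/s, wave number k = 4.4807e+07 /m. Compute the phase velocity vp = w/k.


vp = w / k
= 9.7522e+15 / 4.4807e+07
= 2.1765e+08 m/s

2.1765e+08


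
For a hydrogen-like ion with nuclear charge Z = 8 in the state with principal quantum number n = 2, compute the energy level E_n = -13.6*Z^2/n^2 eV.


E_n = -13.6 * Z^2 / n^2
= -13.6 * 8^2 / 2^2
= -13.6 * 64 / 4
= -217.6 eV

-217.6


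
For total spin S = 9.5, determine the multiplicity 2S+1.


Spin multiplicity = 2S + 1
= 2 * 9.5 + 1
= 19.0 + 1
= 20

20


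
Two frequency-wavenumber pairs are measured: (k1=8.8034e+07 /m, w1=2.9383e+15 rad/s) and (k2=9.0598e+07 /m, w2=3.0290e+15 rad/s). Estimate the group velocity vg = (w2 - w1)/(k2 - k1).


vg = (w2 - w1) / (k2 - k1)
= (3.0290e+15 - 2.9383e+15) / (9.0598e+07 - 8.8034e+07)
= 9.0700e+13 / 2.5640e+06
= 3.5374e+07 m/s

3.5374e+07


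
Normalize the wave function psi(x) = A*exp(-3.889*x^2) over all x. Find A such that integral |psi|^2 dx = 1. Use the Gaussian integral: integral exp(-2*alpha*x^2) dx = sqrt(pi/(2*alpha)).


integral |psi|^2 dx = A^2 * sqrt(pi/(2*alpha)) = 1
A^2 = sqrt(2*alpha/pi)
= sqrt(2 * 3.889 / pi)
= 1.573472
A = sqrt(1.573472)
= 1.2544

1.2544


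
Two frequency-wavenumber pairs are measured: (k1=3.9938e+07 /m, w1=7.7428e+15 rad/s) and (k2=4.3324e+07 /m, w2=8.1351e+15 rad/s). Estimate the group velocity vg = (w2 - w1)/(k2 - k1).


vg = (w2 - w1) / (k2 - k1)
= (8.1351e+15 - 7.7428e+15) / (4.3324e+07 - 3.9938e+07)
= 3.9230e+14 / 3.3860e+06
= 1.1586e+08 m/s

1.1586e+08


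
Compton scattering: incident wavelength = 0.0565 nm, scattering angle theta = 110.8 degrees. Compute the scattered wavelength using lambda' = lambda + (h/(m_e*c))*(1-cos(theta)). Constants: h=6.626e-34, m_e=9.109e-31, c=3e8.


Compton wavelength: h/(m_e*c) = 2.4247e-12 m
d_lambda = 2.4247e-12 * (1 - cos(110.8 deg))
= 2.4247e-12 * 1.355107
= 3.2857e-12 m = 0.003286 nm
lambda' = 0.0565 + 0.003286
= 0.059786 nm

0.059786


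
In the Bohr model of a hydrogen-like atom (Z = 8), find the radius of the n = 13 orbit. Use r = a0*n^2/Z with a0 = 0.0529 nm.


r = a0 * n^2 / Z
= 0.0529 * 13^2 / 8
= 0.0529 * 169 / 8
= 1.1175 nm

1.1175


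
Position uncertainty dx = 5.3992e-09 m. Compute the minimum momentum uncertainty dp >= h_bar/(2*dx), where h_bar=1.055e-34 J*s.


dp = h_bar / (2 * dx)
= 1.055e-34 / (2 * 5.3992e-09)
= 1.055e-34 / 1.0798e-08
= 9.7700e-27 kg*m/s

9.7700e-27


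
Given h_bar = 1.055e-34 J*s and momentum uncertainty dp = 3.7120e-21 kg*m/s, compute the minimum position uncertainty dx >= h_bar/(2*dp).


dx = h_bar / (2 * dp)
= 1.055e-34 / (2 * 3.7120e-21)
= 1.055e-34 / 7.4240e-21
= 1.4211e-14 m

1.4211e-14


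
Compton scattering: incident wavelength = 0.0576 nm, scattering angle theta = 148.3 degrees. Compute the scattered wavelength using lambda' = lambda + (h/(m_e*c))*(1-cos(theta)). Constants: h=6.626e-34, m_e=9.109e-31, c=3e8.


Compton wavelength: h/(m_e*c) = 2.4247e-12 m
d_lambda = 2.4247e-12 * (1 - cos(148.3 deg))
= 2.4247e-12 * 1.850811
= 4.4877e-12 m = 0.004488 nm
lambda' = 0.0576 + 0.004488
= 0.062088 nm

0.062088


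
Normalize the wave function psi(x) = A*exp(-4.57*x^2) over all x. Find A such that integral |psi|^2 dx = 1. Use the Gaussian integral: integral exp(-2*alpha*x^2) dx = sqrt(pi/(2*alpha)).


integral |psi|^2 dx = A^2 * sqrt(pi/(2*alpha)) = 1
A^2 = sqrt(2*alpha/pi)
= sqrt(2 * 4.57 / pi)
= 1.705682
A = sqrt(1.705682)
= 1.306

1.306


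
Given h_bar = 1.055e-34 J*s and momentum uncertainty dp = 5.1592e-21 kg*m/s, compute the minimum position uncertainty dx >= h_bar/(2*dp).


dx = h_bar / (2 * dp)
= 1.055e-34 / (2 * 5.1592e-21)
= 1.055e-34 / 1.0318e-20
= 1.0224e-14 m

1.0224e-14


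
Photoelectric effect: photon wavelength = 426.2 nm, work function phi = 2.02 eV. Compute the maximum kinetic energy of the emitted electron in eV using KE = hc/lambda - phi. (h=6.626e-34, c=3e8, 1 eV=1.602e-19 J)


E_photon = hc / lambda
= (6.626e-34)(3e8) / (426.2e-9)
= 4.6640e-19 J
= 2.9114 eV
KE = E_photon - phi
= 2.9114 - 2.02
= 0.8914 eV

0.8914


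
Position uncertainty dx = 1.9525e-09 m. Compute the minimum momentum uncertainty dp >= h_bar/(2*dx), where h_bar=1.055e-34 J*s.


dp = h_bar / (2 * dx)
= 1.055e-34 / (2 * 1.9525e-09)
= 1.055e-34 / 3.9050e-09
= 2.7017e-26 kg*m/s

2.7017e-26


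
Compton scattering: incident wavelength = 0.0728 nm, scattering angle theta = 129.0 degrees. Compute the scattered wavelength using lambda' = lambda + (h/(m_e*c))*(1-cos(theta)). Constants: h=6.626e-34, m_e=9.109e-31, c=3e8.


Compton wavelength: h/(m_e*c) = 2.4247e-12 m
d_lambda = 2.4247e-12 * (1 - cos(129.0 deg))
= 2.4247e-12 * 1.62932
= 3.9506e-12 m = 0.003951 nm
lambda' = 0.0728 + 0.003951
= 0.076751 nm

0.076751


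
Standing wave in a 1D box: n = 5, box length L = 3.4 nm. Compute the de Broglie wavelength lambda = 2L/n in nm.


lambda = 2L / n
= 2 * 3.4 / 5
= 6.8 / 5
= 1.36 nm

1.36


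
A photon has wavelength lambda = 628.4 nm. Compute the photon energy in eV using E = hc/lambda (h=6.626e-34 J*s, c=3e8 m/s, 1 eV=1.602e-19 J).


E = hc / lambda
= (6.626e-34)(3e8) / (628.4e-9)
= 1.9878e-25 / 6.2840e-07
= 3.1633e-19 J
Converting to eV: 3.1633e-19 / 1.602e-19
= 1.9746 eV

1.9746


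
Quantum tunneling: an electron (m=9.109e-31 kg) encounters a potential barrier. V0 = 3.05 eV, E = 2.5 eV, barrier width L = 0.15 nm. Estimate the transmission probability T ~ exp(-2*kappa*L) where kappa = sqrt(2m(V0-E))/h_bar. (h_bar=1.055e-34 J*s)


V0 - E = 0.55 eV = 8.8110e-20 J
kappa = sqrt(2 * m * (V0-E)) / h_bar
= sqrt(2 * 9.109e-31 * 8.8110e-20) / 1.055e-34
= 3.7976e+09 /m
2*kappa*L = 2 * 3.7976e+09 * 0.15e-9
= 1.1393
T = exp(-1.1393) = 3.200483e-01

3.200483e-01


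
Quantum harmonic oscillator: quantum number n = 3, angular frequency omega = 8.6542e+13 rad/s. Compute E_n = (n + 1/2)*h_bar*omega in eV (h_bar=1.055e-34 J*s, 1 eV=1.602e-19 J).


E = (n + 1/2) * h_bar * omega
= (3 + 0.5) * 1.055e-34 * 8.6542e+13
= 3.5 * 9.1302e-21
= 3.1956e-20 J
= 0.1995 eV

0.1995


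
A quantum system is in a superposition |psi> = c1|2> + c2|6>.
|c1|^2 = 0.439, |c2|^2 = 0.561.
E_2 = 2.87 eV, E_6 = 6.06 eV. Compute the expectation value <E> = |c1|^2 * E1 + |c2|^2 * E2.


<E> = |c1|^2 * E1 + |c2|^2 * E2
= 0.439 * 2.87 + 0.561 * 6.06
= 1.2599 + 3.3997
= 4.6596 eV

4.6596


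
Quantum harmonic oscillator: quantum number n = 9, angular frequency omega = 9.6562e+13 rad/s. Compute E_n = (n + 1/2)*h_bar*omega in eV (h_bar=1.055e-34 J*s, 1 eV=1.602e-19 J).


E = (n + 1/2) * h_bar * omega
= (9 + 0.5) * 1.055e-34 * 9.6562e+13
= 9.5 * 1.0187e-20
= 9.6779e-20 J
= 0.6041 eV

0.6041


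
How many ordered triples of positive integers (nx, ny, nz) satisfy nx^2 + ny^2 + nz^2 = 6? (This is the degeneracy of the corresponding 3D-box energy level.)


Enumerate all (nx, ny, nz) with nx^2 + ny^2 + nz^2 = 6:
(1,1,2)
(1,2,1)
(2,1,1)
Total degeneracy = 3

3


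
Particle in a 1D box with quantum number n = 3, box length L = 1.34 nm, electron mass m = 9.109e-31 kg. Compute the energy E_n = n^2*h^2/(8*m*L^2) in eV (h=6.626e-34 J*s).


E = n^2 * h^2 / (8 * m * L^2)
= 3^2 * (6.626e-34)^2 / (8 * 9.109e-31 * (1.34e-9)^2)
= 9 * 4.3904e-67 / (8 * 9.109e-31 * 1.7956e-18)
= 3.0198e-19 J
= 1.885 eV

1.885


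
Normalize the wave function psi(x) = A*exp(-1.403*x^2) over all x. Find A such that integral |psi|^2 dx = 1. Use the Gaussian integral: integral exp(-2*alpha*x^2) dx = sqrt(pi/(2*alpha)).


integral |psi|^2 dx = A^2 * sqrt(pi/(2*alpha)) = 1
A^2 = sqrt(2*alpha/pi)
= sqrt(2 * 1.403 / pi)
= 0.945081
A = sqrt(0.945081)
= 0.9722

0.9722


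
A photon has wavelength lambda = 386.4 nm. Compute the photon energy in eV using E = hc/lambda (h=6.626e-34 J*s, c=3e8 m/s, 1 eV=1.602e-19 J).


E = hc / lambda
= (6.626e-34)(3e8) / (386.4e-9)
= 1.9878e-25 / 3.8640e-07
= 5.1444e-19 J
Converting to eV: 5.1444e-19 / 1.602e-19
= 3.2112 eV

3.2112


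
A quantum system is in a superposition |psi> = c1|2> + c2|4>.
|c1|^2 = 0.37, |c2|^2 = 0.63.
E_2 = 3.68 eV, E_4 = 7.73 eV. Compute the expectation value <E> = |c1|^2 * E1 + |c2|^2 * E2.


<E> = |c1|^2 * E1 + |c2|^2 * E2
= 0.37 * 3.68 + 0.63 * 7.73
= 1.3616 + 4.8699
= 6.2315 eV

6.2315


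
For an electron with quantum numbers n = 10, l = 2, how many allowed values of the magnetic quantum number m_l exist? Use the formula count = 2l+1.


m_l ranges from -l to +l in integer steps
So m_l goes from -2 to +2
Count = 2l + 1 = 2*2 + 1
= 5

5


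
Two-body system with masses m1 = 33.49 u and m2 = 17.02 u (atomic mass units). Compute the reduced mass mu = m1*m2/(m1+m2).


mu = m1 * m2 / (m1 + m2)
= 33.49 * 17.02 / (33.49 + 17.02)
= 569.9998 / 50.51
= 11.2849 u

11.2849


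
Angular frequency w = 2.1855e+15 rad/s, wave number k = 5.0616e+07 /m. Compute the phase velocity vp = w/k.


vp = w / k
= 2.1855e+15 / 5.0616e+07
= 4.3178e+07 m/s

4.3178e+07


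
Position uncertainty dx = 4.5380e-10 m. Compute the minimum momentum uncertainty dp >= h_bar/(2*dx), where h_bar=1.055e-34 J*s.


dp = h_bar / (2 * dx)
= 1.055e-34 / (2 * 4.5380e-10)
= 1.055e-34 / 9.0760e-10
= 1.1624e-25 kg*m/s

1.1624e-25


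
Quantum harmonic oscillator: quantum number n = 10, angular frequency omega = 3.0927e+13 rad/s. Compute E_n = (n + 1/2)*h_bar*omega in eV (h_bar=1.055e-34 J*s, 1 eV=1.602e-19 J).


E = (n + 1/2) * h_bar * omega
= (10 + 0.5) * 1.055e-34 * 3.0927e+13
= 10.5 * 3.2628e-21
= 3.4259e-20 J
= 0.2139 eV

0.2139


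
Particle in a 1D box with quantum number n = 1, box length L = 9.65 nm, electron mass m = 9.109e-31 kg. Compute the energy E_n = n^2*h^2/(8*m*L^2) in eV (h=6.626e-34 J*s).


E = n^2 * h^2 / (8 * m * L^2)
= 1^2 * (6.626e-34)^2 / (8 * 9.109e-31 * (9.65e-9)^2)
= 1 * 4.3904e-67 / (8 * 9.109e-31 * 9.3123e-17)
= 6.4698e-22 J
= 0.004 eV

0.004


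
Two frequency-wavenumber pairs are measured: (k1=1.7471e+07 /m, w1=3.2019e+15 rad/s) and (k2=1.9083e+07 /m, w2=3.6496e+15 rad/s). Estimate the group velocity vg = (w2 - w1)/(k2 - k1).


vg = (w2 - w1) / (k2 - k1)
= (3.6496e+15 - 3.2019e+15) / (1.9083e+07 - 1.7471e+07)
= 4.4770e+14 / 1.6120e+06
= 2.7773e+08 m/s

2.7773e+08


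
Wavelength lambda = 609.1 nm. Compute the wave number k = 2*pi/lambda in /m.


k = 2 * pi / lambda
= 6.2832 / (609.1e-9)
= 6.2832 / 6.0910e-07
= 1.0316e+07 /m

1.0316e+07


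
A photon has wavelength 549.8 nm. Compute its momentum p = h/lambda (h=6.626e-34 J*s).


p = h / lambda
= 6.626e-34 / (549.8e-9)
= 6.626e-34 / 5.4980e-07
= 1.2052e-27 kg*m/s

1.2052e-27


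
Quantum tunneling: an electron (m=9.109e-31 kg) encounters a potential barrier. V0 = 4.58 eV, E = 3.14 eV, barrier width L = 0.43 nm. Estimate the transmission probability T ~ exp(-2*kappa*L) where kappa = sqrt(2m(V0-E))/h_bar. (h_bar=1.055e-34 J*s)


V0 - E = 1.44 eV = 2.3069e-19 J
kappa = sqrt(2 * m * (V0-E)) / h_bar
= sqrt(2 * 9.109e-31 * 2.3069e-19) / 1.055e-34
= 6.1448e+09 /m
2*kappa*L = 2 * 6.1448e+09 * 0.43e-9
= 5.2846
T = exp(-5.2846) = 5.069262e-03

5.069262e-03


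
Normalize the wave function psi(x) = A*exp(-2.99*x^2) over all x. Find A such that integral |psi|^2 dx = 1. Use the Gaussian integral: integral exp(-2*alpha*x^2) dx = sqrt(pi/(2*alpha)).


integral |psi|^2 dx = A^2 * sqrt(pi/(2*alpha)) = 1
A^2 = sqrt(2*alpha/pi)
= sqrt(2 * 2.99 / pi)
= 1.379671
A = sqrt(1.379671)
= 1.1746

1.1746


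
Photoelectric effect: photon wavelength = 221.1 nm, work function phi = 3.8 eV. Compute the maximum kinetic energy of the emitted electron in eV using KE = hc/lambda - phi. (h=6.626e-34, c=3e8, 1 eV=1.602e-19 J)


E_photon = hc / lambda
= (6.626e-34)(3e8) / (221.1e-9)
= 8.9905e-19 J
= 5.612 eV
KE = E_photon - phi
= 5.612 - 3.8
= 1.812 eV

1.812


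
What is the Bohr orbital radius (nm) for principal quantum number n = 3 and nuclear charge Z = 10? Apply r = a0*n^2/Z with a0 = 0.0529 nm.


r = a0 * n^2 / Z
= 0.0529 * 3^2 / 10
= 0.0529 * 9 / 10
= 0.0476 nm

0.0476


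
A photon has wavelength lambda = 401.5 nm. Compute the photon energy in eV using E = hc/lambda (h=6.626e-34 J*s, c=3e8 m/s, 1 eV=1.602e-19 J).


E = hc / lambda
= (6.626e-34)(3e8) / (401.5e-9)
= 1.9878e-25 / 4.0150e-07
= 4.9509e-19 J
Converting to eV: 4.9509e-19 / 1.602e-19
= 3.0905 eV

3.0905


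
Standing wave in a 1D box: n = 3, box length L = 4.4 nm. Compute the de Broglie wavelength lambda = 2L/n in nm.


lambda = 2L / n
= 2 * 4.4 / 3
= 8.8 / 3
= 2.9333 nm

2.9333


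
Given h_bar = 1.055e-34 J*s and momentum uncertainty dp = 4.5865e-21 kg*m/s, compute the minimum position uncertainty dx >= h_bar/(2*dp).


dx = h_bar / (2 * dp)
= 1.055e-34 / (2 * 4.5865e-21)
= 1.055e-34 / 9.1730e-21
= 1.1501e-14 m

1.1501e-14


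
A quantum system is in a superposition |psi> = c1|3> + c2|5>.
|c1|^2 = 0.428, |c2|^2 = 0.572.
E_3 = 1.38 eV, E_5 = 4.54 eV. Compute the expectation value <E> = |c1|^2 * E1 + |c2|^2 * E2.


<E> = |c1|^2 * E1 + |c2|^2 * E2
= 0.428 * 1.38 + 0.572 * 4.54
= 0.5906 + 2.5969
= 3.1875 eV

3.1875


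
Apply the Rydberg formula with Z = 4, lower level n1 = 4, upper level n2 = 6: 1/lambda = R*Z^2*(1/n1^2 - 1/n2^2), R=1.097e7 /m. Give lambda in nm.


1/lambda = R * Z^2 * (1/n1^2 - 1/n2^2)
= 1.097e7 * 4^2 * (1/4^2 - 1/6^2)
= 1.097e7 * 16 * (0.0625 - 0.027778)
= 6.0944e+06 /m
lambda = 1 / 6.0944e+06
= 164.0839 nm

164.0839


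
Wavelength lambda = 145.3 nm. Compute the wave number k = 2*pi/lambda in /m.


k = 2 * pi / lambda
= 6.2832 / (145.3e-9)
= 6.2832 / 1.4530e-07
= 4.3243e+07 /m

4.3243e+07


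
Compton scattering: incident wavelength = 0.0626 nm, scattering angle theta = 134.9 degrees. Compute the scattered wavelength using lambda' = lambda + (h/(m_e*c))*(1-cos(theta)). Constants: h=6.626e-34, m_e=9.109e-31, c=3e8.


Compton wavelength: h/(m_e*c) = 2.4247e-12 m
d_lambda = 2.4247e-12 * (1 - cos(134.9 deg))
= 2.4247e-12 * 1.705872
= 4.1362e-12 m = 0.004136 nm
lambda' = 0.0626 + 0.004136
= 0.066736 nm

0.066736


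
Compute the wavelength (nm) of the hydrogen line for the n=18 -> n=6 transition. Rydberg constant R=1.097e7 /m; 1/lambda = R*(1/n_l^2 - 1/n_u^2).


1/lambda = R * (1/n_l^2 - 1/n_u^2)
= 1.097e7 * (1/6^2 - 1/18^2)
= 1.097e7 * (0.027778 - 0.003086)
= 1.097e7 * 0.024691
= 2.7086e+05 /m
lambda = 1 / 2.7086e+05 = 3691.887 nm

3691.887


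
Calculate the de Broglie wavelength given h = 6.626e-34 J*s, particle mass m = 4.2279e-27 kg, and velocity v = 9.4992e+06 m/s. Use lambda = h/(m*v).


lambda = h / (m * v)
= 6.626e-34 / (4.2279e-27 * 9.4992e+06)
= 6.626e-34 / 4.0162e-20
= 1.6498e-14 m

1.6498e-14


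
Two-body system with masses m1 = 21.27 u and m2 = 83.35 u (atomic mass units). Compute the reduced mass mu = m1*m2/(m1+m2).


mu = m1 * m2 / (m1 + m2)
= 21.27 * 83.35 / (21.27 + 83.35)
= 1772.8545 / 104.62
= 16.9457 u

16.9457


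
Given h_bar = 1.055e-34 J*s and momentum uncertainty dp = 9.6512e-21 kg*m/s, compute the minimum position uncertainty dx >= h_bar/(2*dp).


dx = h_bar / (2 * dp)
= 1.055e-34 / (2 * 9.6512e-21)
= 1.055e-34 / 1.9302e-20
= 5.4656e-15 m

5.4656e-15


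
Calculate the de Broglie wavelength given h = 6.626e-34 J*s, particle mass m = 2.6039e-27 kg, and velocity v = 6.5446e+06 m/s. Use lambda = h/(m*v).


lambda = h / (m * v)
= 6.626e-34 / (2.6039e-27 * 6.5446e+06)
= 6.626e-34 / 1.7041e-20
= 3.8882e-14 m

3.8882e-14


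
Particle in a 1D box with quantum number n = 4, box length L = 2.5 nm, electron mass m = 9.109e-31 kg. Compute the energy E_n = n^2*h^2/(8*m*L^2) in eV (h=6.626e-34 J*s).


E = n^2 * h^2 / (8 * m * L^2)
= 4^2 * (6.626e-34)^2 / (8 * 9.109e-31 * (2.5e-9)^2)
= 16 * 4.3904e-67 / (8 * 9.109e-31 * 6.2500e-18)
= 1.5423e-19 J
= 0.9628 eV

0.9628


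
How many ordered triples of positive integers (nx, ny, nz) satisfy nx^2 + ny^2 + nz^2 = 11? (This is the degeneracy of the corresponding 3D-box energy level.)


Enumerate all (nx, ny, nz) with nx^2 + ny^2 + nz^2 = 11:
(1,1,3)
(1,3,1)
(3,1,1)
Total degeneracy = 3

3


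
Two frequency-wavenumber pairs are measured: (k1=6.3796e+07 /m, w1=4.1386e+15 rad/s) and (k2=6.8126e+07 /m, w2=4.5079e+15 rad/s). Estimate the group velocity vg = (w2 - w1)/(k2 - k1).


vg = (w2 - w1) / (k2 - k1)
= (4.5079e+15 - 4.1386e+15) / (6.8126e+07 - 6.3796e+07)
= 3.6930e+14 / 4.3300e+06
= 8.5289e+07 m/s

8.5289e+07


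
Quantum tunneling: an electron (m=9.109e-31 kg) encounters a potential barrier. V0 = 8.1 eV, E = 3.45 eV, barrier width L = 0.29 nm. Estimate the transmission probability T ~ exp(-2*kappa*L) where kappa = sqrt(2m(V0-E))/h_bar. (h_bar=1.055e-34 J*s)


V0 - E = 4.65 eV = 7.4493e-19 J
kappa = sqrt(2 * m * (V0-E)) / h_bar
= sqrt(2 * 9.109e-31 * 7.4493e-19) / 1.055e-34
= 1.1042e+10 /m
2*kappa*L = 2 * 1.1042e+10 * 0.29e-9
= 6.4045
T = exp(-6.4045) = 1.654136e-03

1.654136e-03


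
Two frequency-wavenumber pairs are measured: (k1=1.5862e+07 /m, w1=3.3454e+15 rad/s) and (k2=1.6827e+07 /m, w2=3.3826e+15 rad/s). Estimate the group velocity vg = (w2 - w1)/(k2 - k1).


vg = (w2 - w1) / (k2 - k1)
= (3.3826e+15 - 3.3454e+15) / (1.6827e+07 - 1.5862e+07)
= 3.7200e+13 / 9.6500e+05
= 3.8549e+07 m/s

3.8549e+07


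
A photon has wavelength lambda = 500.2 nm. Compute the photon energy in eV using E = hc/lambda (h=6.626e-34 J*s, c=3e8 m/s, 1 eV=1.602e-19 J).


E = hc / lambda
= (6.626e-34)(3e8) / (500.2e-9)
= 1.9878e-25 / 5.0020e-07
= 3.9740e-19 J
Converting to eV: 3.9740e-19 / 1.602e-19
= 2.4807 eV

2.4807


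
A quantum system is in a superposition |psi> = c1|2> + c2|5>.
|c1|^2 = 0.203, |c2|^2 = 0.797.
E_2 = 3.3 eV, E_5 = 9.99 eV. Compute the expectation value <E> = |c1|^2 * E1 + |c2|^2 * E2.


<E> = |c1|^2 * E1 + |c2|^2 * E2
= 0.203 * 3.3 + 0.797 * 9.99
= 0.6699 + 7.962
= 8.6319 eV

8.6319


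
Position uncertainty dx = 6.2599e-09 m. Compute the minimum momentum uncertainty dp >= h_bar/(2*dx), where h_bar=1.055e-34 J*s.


dp = h_bar / (2 * dx)
= 1.055e-34 / (2 * 6.2599e-09)
= 1.055e-34 / 1.2520e-08
= 8.4267e-27 kg*m/s

8.4267e-27


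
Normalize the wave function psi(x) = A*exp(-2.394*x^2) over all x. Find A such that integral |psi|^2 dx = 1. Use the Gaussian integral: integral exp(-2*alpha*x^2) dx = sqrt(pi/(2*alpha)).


integral |psi|^2 dx = A^2 * sqrt(pi/(2*alpha)) = 1
A^2 = sqrt(2*alpha/pi)
= sqrt(2 * 2.394 / pi)
= 1.234531
A = sqrt(1.234531)
= 1.1111

1.1111


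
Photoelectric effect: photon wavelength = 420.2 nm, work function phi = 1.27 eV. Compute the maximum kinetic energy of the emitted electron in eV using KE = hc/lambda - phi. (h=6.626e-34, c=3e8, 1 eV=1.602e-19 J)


E_photon = hc / lambda
= (6.626e-34)(3e8) / (420.2e-9)
= 4.7306e-19 J
= 2.9529 eV
KE = E_photon - phi
= 2.9529 - 1.27
= 1.6829 eV

1.6829


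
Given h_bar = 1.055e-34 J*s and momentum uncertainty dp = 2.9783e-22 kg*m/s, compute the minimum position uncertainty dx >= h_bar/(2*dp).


dx = h_bar / (2 * dp)
= 1.055e-34 / (2 * 2.9783e-22)
= 1.055e-34 / 5.9566e-22
= 1.7711e-13 m

1.7711e-13


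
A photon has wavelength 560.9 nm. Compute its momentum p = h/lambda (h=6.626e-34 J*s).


p = h / lambda
= 6.626e-34 / (560.9e-9)
= 6.626e-34 / 5.6090e-07
= 1.1813e-27 kg*m/s

1.1813e-27


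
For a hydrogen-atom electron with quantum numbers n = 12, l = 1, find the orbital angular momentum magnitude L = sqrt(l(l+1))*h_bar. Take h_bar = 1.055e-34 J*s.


L = sqrt(l*(l+1)) * h_bar
= sqrt(1 * 2) * 1.055e-34
= sqrt(2) * 1.055e-34
= 1.4142 * 1.055e-34
= 1.4920e-34 J*s

1.4920e-34


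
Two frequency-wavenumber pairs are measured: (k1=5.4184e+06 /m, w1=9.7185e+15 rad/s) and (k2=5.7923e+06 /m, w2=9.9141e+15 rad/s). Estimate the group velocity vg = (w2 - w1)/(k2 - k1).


vg = (w2 - w1) / (k2 - k1)
= (9.9141e+15 - 9.7185e+15) / (5.7923e+06 - 5.4184e+06)
= 1.9560e+14 / 3.7390e+05
= 5.2313e+08 m/s

5.2313e+08


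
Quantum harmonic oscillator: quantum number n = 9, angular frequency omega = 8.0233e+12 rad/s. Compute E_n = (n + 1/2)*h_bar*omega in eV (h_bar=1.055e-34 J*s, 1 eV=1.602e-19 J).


E = (n + 1/2) * h_bar * omega
= (9 + 0.5) * 1.055e-34 * 8.0233e+12
= 9.5 * 8.4646e-22
= 8.0414e-21 J
= 0.0502 eV

0.0502


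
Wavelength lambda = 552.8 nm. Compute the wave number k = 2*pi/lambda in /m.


k = 2 * pi / lambda
= 6.2832 / (552.8e-9)
= 6.2832 / 5.5280e-07
= 1.1366e+07 /m

1.1366e+07


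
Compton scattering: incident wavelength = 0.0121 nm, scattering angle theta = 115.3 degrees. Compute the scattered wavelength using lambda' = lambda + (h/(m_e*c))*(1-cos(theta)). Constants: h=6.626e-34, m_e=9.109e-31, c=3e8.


Compton wavelength: h/(m_e*c) = 2.4247e-12 m
d_lambda = 2.4247e-12 * (1 - cos(115.3 deg))
= 2.4247e-12 * 1.427358
= 3.4609e-12 m = 0.003461 nm
lambda' = 0.0121 + 0.003461
= 0.015561 nm

0.015561


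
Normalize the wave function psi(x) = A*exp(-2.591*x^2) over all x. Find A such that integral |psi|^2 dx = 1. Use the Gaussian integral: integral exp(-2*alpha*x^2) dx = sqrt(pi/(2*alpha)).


integral |psi|^2 dx = A^2 * sqrt(pi/(2*alpha)) = 1
A^2 = sqrt(2*alpha/pi)
= sqrt(2 * 2.591 / pi)
= 1.284322
A = sqrt(1.284322)
= 1.1333

1.1333


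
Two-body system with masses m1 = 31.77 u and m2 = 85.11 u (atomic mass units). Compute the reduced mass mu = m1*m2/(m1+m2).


mu = m1 * m2 / (m1 + m2)
= 31.77 * 85.11 / (31.77 + 85.11)
= 2703.9447 / 116.88
= 23.1344 u

23.1344


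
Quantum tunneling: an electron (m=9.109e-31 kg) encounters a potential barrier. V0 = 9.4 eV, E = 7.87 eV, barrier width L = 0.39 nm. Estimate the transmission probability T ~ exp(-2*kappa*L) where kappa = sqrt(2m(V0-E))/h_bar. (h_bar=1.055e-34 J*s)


V0 - E = 1.53 eV = 2.4511e-19 J
kappa = sqrt(2 * m * (V0-E)) / h_bar
= sqrt(2 * 9.109e-31 * 2.4511e-19) / 1.055e-34
= 6.3340e+09 /m
2*kappa*L = 2 * 6.3340e+09 * 0.39e-9
= 4.9405
T = exp(-4.9405) = 7.151139e-03

7.151139e-03


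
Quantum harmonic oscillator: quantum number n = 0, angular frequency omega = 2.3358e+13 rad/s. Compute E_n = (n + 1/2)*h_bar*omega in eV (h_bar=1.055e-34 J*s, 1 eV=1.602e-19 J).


E = (n + 1/2) * h_bar * omega
= (0 + 0.5) * 1.055e-34 * 2.3358e+13
= 0.5 * 2.4643e-21
= 1.2321e-21 J
= 0.0077 eV

0.0077


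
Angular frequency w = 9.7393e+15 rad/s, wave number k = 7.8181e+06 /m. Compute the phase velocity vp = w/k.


vp = w / k
= 9.7393e+15 / 7.8181e+06
= 1.2457e+09 m/s

1.2457e+09


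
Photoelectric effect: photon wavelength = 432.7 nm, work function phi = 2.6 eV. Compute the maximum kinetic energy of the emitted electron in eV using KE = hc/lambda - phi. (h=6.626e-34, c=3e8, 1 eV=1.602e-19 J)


E_photon = hc / lambda
= (6.626e-34)(3e8) / (432.7e-9)
= 4.5939e-19 J
= 2.8676 eV
KE = E_photon - phi
= 2.8676 - 2.6
= 0.2676 eV

0.2676


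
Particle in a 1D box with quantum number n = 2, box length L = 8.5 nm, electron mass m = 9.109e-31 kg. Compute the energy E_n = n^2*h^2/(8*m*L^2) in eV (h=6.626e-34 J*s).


E = n^2 * h^2 / (8 * m * L^2)
= 2^2 * (6.626e-34)^2 / (8 * 9.109e-31 * (8.5e-9)^2)
= 4 * 4.3904e-67 / (8 * 9.109e-31 * 7.2250e-17)
= 3.3355e-21 J
= 0.0208 eV

0.0208


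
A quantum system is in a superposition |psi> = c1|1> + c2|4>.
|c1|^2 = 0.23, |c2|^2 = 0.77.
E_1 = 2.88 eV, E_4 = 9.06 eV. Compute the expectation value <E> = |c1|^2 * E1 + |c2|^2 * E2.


<E> = |c1|^2 * E1 + |c2|^2 * E2
= 0.23 * 2.88 + 0.77 * 9.06
= 0.6624 + 6.9762
= 7.6386 eV

7.6386


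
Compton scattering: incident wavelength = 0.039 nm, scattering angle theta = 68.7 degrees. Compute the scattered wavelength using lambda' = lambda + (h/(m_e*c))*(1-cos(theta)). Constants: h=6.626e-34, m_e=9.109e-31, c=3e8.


Compton wavelength: h/(m_e*c) = 2.4247e-12 m
d_lambda = 2.4247e-12 * (1 - cos(68.7 deg))
= 2.4247e-12 * 0.636749
= 1.5439e-12 m = 0.001544 nm
lambda' = 0.039 + 0.001544
= 0.040544 nm

0.040544


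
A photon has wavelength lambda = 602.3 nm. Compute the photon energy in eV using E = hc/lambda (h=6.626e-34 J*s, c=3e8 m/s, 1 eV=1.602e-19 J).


E = hc / lambda
= (6.626e-34)(3e8) / (602.3e-9)
= 1.9878e-25 / 6.0230e-07
= 3.3003e-19 J
Converting to eV: 3.3003e-19 / 1.602e-19
= 2.0601 eV

2.0601


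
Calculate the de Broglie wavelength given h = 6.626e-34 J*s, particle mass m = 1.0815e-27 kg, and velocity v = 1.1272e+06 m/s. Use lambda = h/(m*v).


lambda = h / (m * v)
= 6.626e-34 / (1.0815e-27 * 1.1272e+06)
= 6.626e-34 / 1.2191e-21
= 5.4353e-13 m

5.4353e-13


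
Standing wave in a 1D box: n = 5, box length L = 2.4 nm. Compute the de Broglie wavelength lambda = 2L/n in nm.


lambda = 2L / n
= 2 * 2.4 / 5
= 4.8 / 5
= 0.96 nm

0.96


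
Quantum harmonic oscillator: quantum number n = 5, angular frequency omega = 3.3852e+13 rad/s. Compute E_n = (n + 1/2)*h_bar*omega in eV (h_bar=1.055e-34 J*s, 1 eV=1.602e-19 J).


E = (n + 1/2) * h_bar * omega
= (5 + 0.5) * 1.055e-34 * 3.3852e+13
= 5.5 * 3.5714e-21
= 1.9643e-20 J
= 0.1226 eV

0.1226


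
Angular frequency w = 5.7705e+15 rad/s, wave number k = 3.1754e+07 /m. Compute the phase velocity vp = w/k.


vp = w / k
= 5.7705e+15 / 3.1754e+07
= 1.8173e+08 m/s

1.8173e+08


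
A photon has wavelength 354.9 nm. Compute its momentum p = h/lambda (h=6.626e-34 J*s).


p = h / lambda
= 6.626e-34 / (354.9e-9)
= 6.626e-34 / 3.5490e-07
= 1.8670e-27 kg*m/s

1.8670e-27


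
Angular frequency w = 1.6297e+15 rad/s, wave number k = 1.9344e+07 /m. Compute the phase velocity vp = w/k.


vp = w / k
= 1.6297e+15 / 1.9344e+07
= 8.4248e+07 m/s

8.4248e+07


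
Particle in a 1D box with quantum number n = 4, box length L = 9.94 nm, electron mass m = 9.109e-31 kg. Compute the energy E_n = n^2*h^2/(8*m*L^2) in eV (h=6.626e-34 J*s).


E = n^2 * h^2 / (8 * m * L^2)
= 4^2 * (6.626e-34)^2 / (8 * 9.109e-31 * (9.94e-9)^2)
= 16 * 4.3904e-67 / (8 * 9.109e-31 * 9.8804e-17)
= 9.7564e-21 J
= 0.0609 eV

0.0609


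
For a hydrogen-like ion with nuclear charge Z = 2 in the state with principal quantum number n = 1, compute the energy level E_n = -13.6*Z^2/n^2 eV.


E_n = -13.6 * Z^2 / n^2
= -13.6 * 2^2 / 1^2
= -13.6 * 4 / 1
= -54.4 eV

-54.4


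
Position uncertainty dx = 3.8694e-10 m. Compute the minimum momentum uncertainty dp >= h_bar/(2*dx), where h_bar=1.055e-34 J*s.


dp = h_bar / (2 * dx)
= 1.055e-34 / (2 * 3.8694e-10)
= 1.055e-34 / 7.7388e-10
= 1.3633e-25 kg*m/s

1.3633e-25


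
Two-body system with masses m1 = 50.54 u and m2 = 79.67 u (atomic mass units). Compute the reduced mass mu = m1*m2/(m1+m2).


mu = m1 * m2 / (m1 + m2)
= 50.54 * 79.67 / (50.54 + 79.67)
= 4026.5218 / 130.21
= 30.9233 u

30.9233


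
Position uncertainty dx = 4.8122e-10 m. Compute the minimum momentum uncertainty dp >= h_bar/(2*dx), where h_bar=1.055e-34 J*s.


dp = h_bar / (2 * dx)
= 1.055e-34 / (2 * 4.8122e-10)
= 1.055e-34 / 9.6244e-10
= 1.0962e-25 kg*m/s

1.0962e-25


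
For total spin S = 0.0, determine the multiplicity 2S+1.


Spin multiplicity = 2S + 1
= 2 * 0.0 + 1
= 0.0 + 1
= 1

1


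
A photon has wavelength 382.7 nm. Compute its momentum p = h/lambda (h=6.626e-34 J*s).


p = h / lambda
= 6.626e-34 / (382.7e-9)
= 6.626e-34 / 3.8270e-07
= 1.7314e-27 kg*m/s

1.7314e-27


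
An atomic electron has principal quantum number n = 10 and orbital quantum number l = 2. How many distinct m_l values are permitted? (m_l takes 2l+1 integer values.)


m_l ranges from -l to +l in integer steps
So m_l goes from -2 to +2
Count = 2l + 1 = 2*2 + 1
= 5

5


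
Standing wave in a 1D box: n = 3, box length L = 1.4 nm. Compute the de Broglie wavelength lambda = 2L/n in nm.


lambda = 2L / n
= 2 * 1.4 / 3
= 2.8 / 3
= 0.9333 nm

0.9333


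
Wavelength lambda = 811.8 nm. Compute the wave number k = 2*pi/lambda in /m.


k = 2 * pi / lambda
= 6.2832 / (811.8e-9)
= 6.2832 / 8.1180e-07
= 7.7398e+06 /m

7.7398e+06


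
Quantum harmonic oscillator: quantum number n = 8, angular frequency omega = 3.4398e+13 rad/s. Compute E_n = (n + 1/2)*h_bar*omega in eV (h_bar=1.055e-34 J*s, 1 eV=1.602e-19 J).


E = (n + 1/2) * h_bar * omega
= (8 + 0.5) * 1.055e-34 * 3.4398e+13
= 8.5 * 3.6290e-21
= 3.0846e-20 J
= 0.1925 eV

0.1925


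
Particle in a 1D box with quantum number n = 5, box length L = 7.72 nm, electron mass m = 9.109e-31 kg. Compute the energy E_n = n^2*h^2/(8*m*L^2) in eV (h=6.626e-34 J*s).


E = n^2 * h^2 / (8 * m * L^2)
= 5^2 * (6.626e-34)^2 / (8 * 9.109e-31 * (7.72e-9)^2)
= 25 * 4.3904e-67 / (8 * 9.109e-31 * 5.9598e-17)
= 2.5272e-20 J
= 0.1578 eV

0.1578


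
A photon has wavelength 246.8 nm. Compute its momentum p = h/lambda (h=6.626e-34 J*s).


p = h / lambda
= 6.626e-34 / (246.8e-9)
= 6.626e-34 / 2.4680e-07
= 2.6848e-27 kg*m/s

2.6848e-27


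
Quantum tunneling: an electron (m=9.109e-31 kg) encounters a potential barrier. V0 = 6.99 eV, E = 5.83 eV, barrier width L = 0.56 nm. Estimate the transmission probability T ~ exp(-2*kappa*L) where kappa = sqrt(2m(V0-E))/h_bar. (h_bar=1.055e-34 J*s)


V0 - E = 1.16 eV = 1.8583e-19 J
kappa = sqrt(2 * m * (V0-E)) / h_bar
= sqrt(2 * 9.109e-31 * 1.8583e-19) / 1.055e-34
= 5.5152e+09 /m
2*kappa*L = 2 * 5.5152e+09 * 0.56e-9
= 6.177
T = exp(-6.177) = 2.076691e-03

2.076691e-03


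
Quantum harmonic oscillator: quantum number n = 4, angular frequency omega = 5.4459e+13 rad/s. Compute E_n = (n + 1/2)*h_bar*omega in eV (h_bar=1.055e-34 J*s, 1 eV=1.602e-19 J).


E = (n + 1/2) * h_bar * omega
= (4 + 0.5) * 1.055e-34 * 5.4459e+13
= 4.5 * 5.7454e-21
= 2.5854e-20 J
= 0.1614 eV

0.1614


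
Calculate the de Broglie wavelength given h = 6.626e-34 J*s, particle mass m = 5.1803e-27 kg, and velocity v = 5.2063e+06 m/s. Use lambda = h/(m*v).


lambda = h / (m * v)
= 6.626e-34 / (5.1803e-27 * 5.2063e+06)
= 6.626e-34 / 2.6970e-20
= 2.4568e-14 m

2.4568e-14


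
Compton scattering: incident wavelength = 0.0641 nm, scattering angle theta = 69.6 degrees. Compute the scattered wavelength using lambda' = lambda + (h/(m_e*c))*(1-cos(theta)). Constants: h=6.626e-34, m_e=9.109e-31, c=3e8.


Compton wavelength: h/(m_e*c) = 2.4247e-12 m
d_lambda = 2.4247e-12 * (1 - cos(69.6 deg))
= 2.4247e-12 * 0.651428
= 1.5795e-12 m = 0.00158 nm
lambda' = 0.0641 + 0.00158
= 0.06568 nm

0.06568


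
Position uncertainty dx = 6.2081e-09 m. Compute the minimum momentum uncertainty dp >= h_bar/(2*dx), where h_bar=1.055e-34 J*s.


dp = h_bar / (2 * dx)
= 1.055e-34 / (2 * 6.2081e-09)
= 1.055e-34 / 1.2416e-08
= 8.4970e-27 kg*m/s

8.4970e-27
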